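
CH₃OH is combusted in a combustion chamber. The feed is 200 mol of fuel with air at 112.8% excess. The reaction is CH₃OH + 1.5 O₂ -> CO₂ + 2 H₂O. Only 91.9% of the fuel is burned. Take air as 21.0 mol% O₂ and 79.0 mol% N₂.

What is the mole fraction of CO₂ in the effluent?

0.0552

Stoichiometric O₂ = 1.5 × 200 = 300 mol; O₂ fed = 300 × 2.128 = 638.4 mol.
N₂ fed = 638.4 × 79/21 = 2402 mol.
Fuel reacted = 0.919 × 200 → ξ = 183.8 mol.
Outlet (n = n₀ + ν ξ):
  CH₃OH: 200 − 1(183.8) = 16.2
  O₂: 638.4 − 1.5(183.8) = 362.7
  N₂: 2402 (inert)
  CO₂: 0 + 1(183.8) = 183.8
  H₂O: 0 + 2(183.8) = 367.6
Total out = 3332 mol; y_CO₂ = 183.8 / 3332 = 0.05516.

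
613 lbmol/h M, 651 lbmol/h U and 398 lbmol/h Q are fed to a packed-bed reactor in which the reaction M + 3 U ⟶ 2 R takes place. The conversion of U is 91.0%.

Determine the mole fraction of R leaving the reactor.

0.312

U reacted = 0.91 × 651 = 592.4 lbmol/h; ν_U = −3, so ξ = 592.4/3 = 197.5 lbmol/h.
Outlet amounts (n = n₀ + ν ξ):
  M: 613 − 1(197.5) = 415.5
  U: 651 − 3(197.5) = 58.59
  R: 0 + 2(197.5) = 394.9
  Q: 398 (inert)
Total out = 1267 lbmol/h; y_R = 394.9 / 1267 = 0.3117.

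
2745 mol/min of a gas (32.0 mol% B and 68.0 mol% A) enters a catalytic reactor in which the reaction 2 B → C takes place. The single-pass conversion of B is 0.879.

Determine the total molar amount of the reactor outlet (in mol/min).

2360 mol/min

B reacted = 0.879 × 878.4 = 772.1 mol/min; ν_B = −2, so ξ = 772.1/2 = 386.1 mol/min.
Outlet amounts (n = n₀ + ν ξ):
  B: 878.4 − 2(386.1) = 106.3
  C: 0 + 1(386.1) = 386.1
  A: 1867 (inert)
Total out = 106.3 + 386.1 + 1867 = 2359 mol/min.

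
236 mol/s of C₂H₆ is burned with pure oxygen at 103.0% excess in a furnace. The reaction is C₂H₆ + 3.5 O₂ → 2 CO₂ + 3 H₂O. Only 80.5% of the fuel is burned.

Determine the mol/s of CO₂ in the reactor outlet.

Stoichiometric O₂ = 3.5 × 236 = 826 mol/s; O₂ fed = 826 × 2.030 = 1677 mol/s.
Fuel reacted = 0.805 × 236 → ξ = 190 mol/s.
Outlet (n = n₀ + ν ξ):
  C₂H₆: 236 − 1(190) = 46.02
  O₂: 1677 − 3.5(190) = 1012
  CO₂: 0 + 2(190) = 380
  H₂O: 0 + 3(190) = 569.9

380 mol/s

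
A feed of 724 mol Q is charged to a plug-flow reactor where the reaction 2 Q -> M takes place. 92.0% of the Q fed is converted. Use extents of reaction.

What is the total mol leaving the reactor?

Q reacted = 0.92 × 724 = 666.1 mol; ν_Q = −2, so ξ = 666.1/2 = 333 mol.
Outlet amounts (n = n₀ + ν ξ):
  Q: 724 − 2(333) = 57.92
  M: 0 + 1(333) = 333
Total out = 57.92 + 333 = 391 mol.

391 mol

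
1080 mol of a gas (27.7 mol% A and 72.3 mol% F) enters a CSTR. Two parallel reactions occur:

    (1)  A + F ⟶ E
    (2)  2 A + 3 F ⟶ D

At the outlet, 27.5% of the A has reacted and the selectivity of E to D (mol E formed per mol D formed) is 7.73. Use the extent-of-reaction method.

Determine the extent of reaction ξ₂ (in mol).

Conversion of A: A consumed = 0.275 × 299.2 = 82.27 mol = 1ξ₁ + 2ξ₂.
Selectivity: 1ξ₁ / (1ξ₂) = 7.73 → ξ₁ = 7.73 ξ₂.
Substitute: (1·7.73 + 2) ξ₂ = 82.27 → ξ₂ = 8.455 mol, ξ₁ = 65.36 mol.
Outlet amounts (n = n₀ + Σ ν·ξ):
  A: 299.2 − 1(65.36) − 2(8.455) = 216.9
  F: 780.8 − 1(65.36) − 3(8.455) = 690.1
  E: 0 + 1(65.36) = 65.36
  D: 0 + 1(8.455) = 8.455

ξ₂ = 8.46 mol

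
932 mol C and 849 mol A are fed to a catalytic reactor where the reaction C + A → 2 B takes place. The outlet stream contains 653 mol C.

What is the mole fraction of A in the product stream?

For C: n = n₀ − 1ξ → 653 = 932 − 1ξ, giving ξ = 279 mol.
Outlet amounts (n = n₀ + ν ξ):
  C: 932 − 1(279) = 653
  A: 849 − 1(279) = 570
  B: 0 + 2(279) = 558
Total out = 1781 mol; y_A = 570 / 1781 = 0.32.

0.32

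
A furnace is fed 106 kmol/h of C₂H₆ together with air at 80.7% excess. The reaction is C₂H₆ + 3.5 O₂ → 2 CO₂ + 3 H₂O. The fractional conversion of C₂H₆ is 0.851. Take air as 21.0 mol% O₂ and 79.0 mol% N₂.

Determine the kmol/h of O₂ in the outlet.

Stoichiometric O₂ = 3.5 × 106 = 371 kmol/h; O₂ fed = 371 × 1.807 = 670.4 kmol/h.
N₂ fed = 670.4 × 79/21 = 2522 kmol/h.
Fuel reacted = 0.851 × 106 → ξ = 90.21 kmol/h.
Outlet (n = n₀ + ν ξ):
  C₂H₆: 106 − 1(90.21) = 15.79
  O₂: 670.4 − 3.5(90.21) = 354.7
  N₂: 2522 (inert)
  CO₂: 0 + 2(90.21) = 180.4
  H₂O: 0 + 3(90.21) = 270.6

355 kmol/h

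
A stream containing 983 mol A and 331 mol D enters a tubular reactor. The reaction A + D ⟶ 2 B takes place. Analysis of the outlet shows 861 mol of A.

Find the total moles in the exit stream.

For A: n = n₀ − 1ξ → 861 = 983 − 1ξ, giving ξ = 122 mol.
Outlet amounts (n = n₀ + ν ξ):
  A: 983 − 1(122) = 861
  D: 331 − 1(122) = 209
  B: 0 + 2(122) = 244
Total out = 861 + 209 + 244 = 1314 mol.

1310 mol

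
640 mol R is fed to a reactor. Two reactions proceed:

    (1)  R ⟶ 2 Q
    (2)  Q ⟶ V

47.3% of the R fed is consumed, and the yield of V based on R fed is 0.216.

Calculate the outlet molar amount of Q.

Conversion of R: R consumed = 1ξ₁ = 0.473 × 640 → ξ₁ = 302.7 mol.
Yield of V: 1ξ₂ / 640 = 0.216 → ξ₂ = 138.2 mol.
Outlet amounts (n = n₀ + Σ ν·ξ):
  R: 640 − 1(302.7) = 337.3
  Q: 0 + 2(302.7) − 1(138.2) = 467.2
  V: 0 + 1(138.2) = 138.2

467 mol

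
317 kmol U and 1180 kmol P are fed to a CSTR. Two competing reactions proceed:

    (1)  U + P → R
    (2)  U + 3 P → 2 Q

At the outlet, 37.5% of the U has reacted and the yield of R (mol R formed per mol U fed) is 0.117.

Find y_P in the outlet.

0.692

Yield of R: 1ξ₁ / 317 = 0.117 → ξ₁ = 37.09 kmol.
Conversion of U: 1ξ₁ + 1ξ₂ = 0.375 × 317 = 118.9 → ξ₂ = 81.79 kmol.
Outlet amounts (n = n₀ + Σ ν·ξ):
  U: 317 − 1(37.09) − 1(81.79) = 198.1
  P: 1180 − 1(37.09) − 3(81.79) = 897.6
  R: 0 + 1(37.09) = 37.09
  Q: 0 + 2(81.79) = 163.6
Total out = 1296 kmol; y_P = 897.6 / 1296 = 0.6924.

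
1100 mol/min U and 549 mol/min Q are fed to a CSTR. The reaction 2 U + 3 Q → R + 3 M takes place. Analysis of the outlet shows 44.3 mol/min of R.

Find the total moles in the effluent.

For R: n = n₀ + 1ξ → 44.3 = 0 + 1ξ, giving ξ = 44.3 mol/min.
Outlet amounts (n = n₀ + ν ξ):
  U: 1100 − 2(44.3) = 1011
  Q: 549 − 3(44.3) = 416.1
  R: 0 + 1(44.3) = 44.3
  M: 0 + 3(44.3) = 132.9
Total out = 1011 + 416.1 + 44.3 + 132.9 = 1605 mol/min.

1600 mol/min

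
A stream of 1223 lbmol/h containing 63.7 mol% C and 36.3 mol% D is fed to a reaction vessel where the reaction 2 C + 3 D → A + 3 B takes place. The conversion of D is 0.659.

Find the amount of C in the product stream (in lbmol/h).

584 lbmol/h

D reacted = 0.659 × 443.9 = 292.6 lbmol/h; ν_D = −3, so ξ = 292.6/3 = 97.52 lbmol/h.
Outlet amounts (n = n₀ + ν ξ):
  C: 779.1 − 2(97.52) = 584
  D: 443.9 − 3(97.52) = 151.4
  A: 0 + 1(97.52) = 97.52
  B: 0 + 3(97.52) = 292.6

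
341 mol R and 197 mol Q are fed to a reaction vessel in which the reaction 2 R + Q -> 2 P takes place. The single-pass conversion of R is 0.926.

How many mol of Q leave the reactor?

39.1 mol

R reacted = 0.926 × 341 = 315.8 mol; ν_R = −2, so ξ = 315.8/2 = 157.9 mol.
Outlet amounts (n = n₀ + ν ξ):
  R: 341 − 2(157.9) = 25.23
  Q: 197 − 1(157.9) = 39.12
  P: 0 + 2(157.9) = 315.8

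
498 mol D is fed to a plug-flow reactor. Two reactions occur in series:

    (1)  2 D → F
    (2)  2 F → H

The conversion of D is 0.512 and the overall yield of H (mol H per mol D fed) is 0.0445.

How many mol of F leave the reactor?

83.2 mol

Conversion of D: D consumed = 2ξ₁ = 0.512 × 498 → ξ₁ = 127.5 mol.
Yield of H: 1ξ₂ / 498 = 0.0445 → ξ₂ = 22.16 mol.
Outlet amounts (n = n₀ + Σ ν·ξ):
  D: 498 − 2(127.5) = 243
  F: 0 + 1(127.5) − 2(22.16) = 83.17
  H: 0 + 1(22.16) = 22.16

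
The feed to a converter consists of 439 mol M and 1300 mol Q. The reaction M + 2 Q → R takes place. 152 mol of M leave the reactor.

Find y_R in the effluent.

For M: n = n₀ − 1ξ → 152 = 439 − 1ξ, giving ξ = 287 mol.
Outlet amounts (n = n₀ + ν ξ):
  M: 439 − 1(287) = 152
  Q: 1300 − 2(287) = 726
  R: 0 + 1(287) = 287
Total out = 1165 mol; y_R = 287 / 1165 = 0.2464.

0.246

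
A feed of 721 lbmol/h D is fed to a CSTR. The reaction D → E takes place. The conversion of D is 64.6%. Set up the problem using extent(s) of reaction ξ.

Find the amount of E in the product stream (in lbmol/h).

D reacted = 0.646 × 721 = 465.8 lbmol/h; ν_D = −1, so ξ = 465.8/1 = 465.8 lbmol/h.
Outlet amounts (n = n₀ + ν ξ):
  D: 721 − 1(465.8) = 255.2
  E: 0 + 1(465.8) = 465.8

466 lbmol/h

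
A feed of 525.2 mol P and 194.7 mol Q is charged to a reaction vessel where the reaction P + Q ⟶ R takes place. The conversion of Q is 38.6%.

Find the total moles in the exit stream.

Q reacted = 0.386 × 194.7 = 75.15 mol; ν_Q = −1, so ξ = 75.15/1 = 75.15 mol.
Outlet amounts (n = n₀ + ν ξ):
  P: 525.2 − 1(75.15) = 450
  Q: 194.7 − 1(75.15) = 119.5
  R: 0 + 1(75.15) = 75.15
Total out = 450 + 119.5 + 75.15 = 644.7 mol.

645 mol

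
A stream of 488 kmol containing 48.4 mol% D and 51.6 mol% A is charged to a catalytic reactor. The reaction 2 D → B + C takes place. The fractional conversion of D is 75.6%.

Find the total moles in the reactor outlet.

D reacted = 0.756 × 236.2 = 178.6 kmol; ν_D = −2, so ξ = 178.6/2 = 89.28 kmol.
Outlet amounts (n = n₀ + ν ξ):
  D: 236.2 − 2(89.28) = 57.63
  B: 0 + 1(89.28) = 89.28
  C: 0 + 1(89.28) = 89.28
  A: 251.8 (inert)
Total out = 57.63 + 89.28 + 89.28 + 251.8 = 488 kmol.

488 kmol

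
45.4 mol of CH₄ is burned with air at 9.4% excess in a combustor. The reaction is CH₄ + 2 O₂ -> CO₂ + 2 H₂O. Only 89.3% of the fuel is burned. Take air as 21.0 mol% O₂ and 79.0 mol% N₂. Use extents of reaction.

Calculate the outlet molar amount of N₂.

374 mol

Stoichiometric O₂ = 2 × 45.4 = 90.8 mol; O₂ fed = 90.8 × 1.094 = 99.34 mol.
N₂ fed = 99.34 × 79/21 = 373.7 mol.
Fuel reacted = 0.893 × 45.4 → ξ = 40.54 mol.
Outlet (n = n₀ + ν ξ):
  CH₄: 45.4 − 1(40.54) = 4.858
  O₂: 99.34 − 2(40.54) = 18.25
  N₂: 373.7 (inert)
  CO₂: 0 + 1(40.54) = 40.54
  H₂O: 0 + 2(40.54) = 81.08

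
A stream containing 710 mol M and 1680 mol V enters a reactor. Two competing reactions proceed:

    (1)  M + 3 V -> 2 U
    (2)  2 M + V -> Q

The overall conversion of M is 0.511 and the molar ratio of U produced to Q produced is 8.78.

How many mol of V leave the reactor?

875 mol

Conversion of M: M consumed = 0.511 × 710 = 362.8 mol = 1ξ₁ + 2ξ₂.
Selectivity: 2ξ₁ / (1ξ₂) = 8.78 → ξ₁ = 4.39 ξ₂.
Substitute: (1·4.39 + 2) ξ₂ = 362.8 → ξ₂ = 56.78 mol, ξ₁ = 249.3 mol.
Outlet amounts (n = n₀ + Σ ν·ξ):
  M: 710 − 1(249.3) − 2(56.78) = 347.2
  V: 1680 − 3(249.3) − 1(56.78) = 875.5
  U: 0 + 2(249.3) = 498.5
  Q: 0 + 1(56.78) = 56.78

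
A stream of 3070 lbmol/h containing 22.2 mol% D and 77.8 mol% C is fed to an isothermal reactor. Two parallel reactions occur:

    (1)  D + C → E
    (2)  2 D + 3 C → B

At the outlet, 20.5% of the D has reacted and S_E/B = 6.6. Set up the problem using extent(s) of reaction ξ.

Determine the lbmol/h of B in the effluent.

Conversion of D: D consumed = 0.205 × 681.5 = 139.7 lbmol/h = 1ξ₁ + 2ξ₂.
Selectivity: 1ξ₁ / (1ξ₂) = 6.6 → ξ₁ = 6.6 ξ₂.
Substitute: (1·6.6 + 2) ξ₂ = 139.7 → ξ₂ = 16.25 lbmol/h, ξ₁ = 107.2 lbmol/h.
Outlet amounts (n = n₀ + Σ ν·ξ):
  D: 681.5 − 1(107.2) − 2(16.25) = 541.8
  C: 2388 − 1(107.2) − 3(16.25) = 2232
  E: 0 + 1(107.2) = 107.2
  B: 0 + 1(16.25) = 16.25

16.2 lbmol/h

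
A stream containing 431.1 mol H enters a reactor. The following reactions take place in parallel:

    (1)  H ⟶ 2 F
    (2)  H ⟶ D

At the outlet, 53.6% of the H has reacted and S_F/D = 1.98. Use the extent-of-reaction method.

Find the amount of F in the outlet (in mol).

Conversion of H: H consumed = 0.536 × 431.1 = 231.1 mol = 1ξ₁ + 1ξ₂.
Selectivity: 2ξ₁ / (1ξ₂) = 1.98 → ξ₁ = 0.99 ξ₂.
Substitute: (1·0.99 + 1) ξ₂ = 231.1 → ξ₂ = 116.1 mol, ξ₁ = 115 mol.
Outlet amounts (n = n₀ + Σ ν·ξ):
  H: 431.1 − 1(115) − 1(116.1) = 200
  F: 0 + 2(115) = 229.9
  D: 0 + 1(116.1) = 116.1

230 mol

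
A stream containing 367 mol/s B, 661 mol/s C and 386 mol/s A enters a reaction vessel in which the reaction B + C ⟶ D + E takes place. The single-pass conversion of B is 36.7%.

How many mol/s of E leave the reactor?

B reacted = 0.367 × 367 = 134.7 mol/s; ν_B = −1, so ξ = 134.7/1 = 134.7 mol/s.
Outlet amounts (n = n₀ + ν ξ):
  B: 367 − 1(134.7) = 232.3
  C: 661 − 1(134.7) = 526.3
  D: 0 + 1(134.7) = 134.7
  E: 0 + 1(134.7) = 134.7
  A: 386 (inert)

135 mol/s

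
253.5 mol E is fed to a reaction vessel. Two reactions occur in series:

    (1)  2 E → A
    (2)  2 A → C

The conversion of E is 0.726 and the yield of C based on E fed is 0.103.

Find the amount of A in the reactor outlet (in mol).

39.8 mol

Conversion of E: E consumed = 2ξ₁ = 0.726 × 253.5 → ξ₁ = 92.02 mol.
Yield of C: 1ξ₂ / 253.5 = 0.103 → ξ₂ = 26.11 mol.
Outlet amounts (n = n₀ + Σ ν·ξ):
  E: 253.5 − 2(92.02) = 69.46
  A: 0 + 1(92.02) − 2(26.11) = 39.8
  C: 0 + 1(26.11) = 26.11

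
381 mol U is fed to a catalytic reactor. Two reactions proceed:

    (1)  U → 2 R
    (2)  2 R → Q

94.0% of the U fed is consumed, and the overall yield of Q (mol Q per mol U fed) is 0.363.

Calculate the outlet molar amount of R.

Conversion of U: U consumed = 1ξ₁ = 0.94 × 381 → ξ₁ = 358.1 mol.
Yield of Q: 1ξ₂ / 381 = 0.363 → ξ₂ = 138.3 mol.
Outlet amounts (n = n₀ + Σ ν·ξ):
  U: 381 − 1(358.1) = 22.86
  R: 0 + 2(358.1) − 2(138.3) = 439.7
  Q: 0 + 1(138.3) = 138.3

440 mol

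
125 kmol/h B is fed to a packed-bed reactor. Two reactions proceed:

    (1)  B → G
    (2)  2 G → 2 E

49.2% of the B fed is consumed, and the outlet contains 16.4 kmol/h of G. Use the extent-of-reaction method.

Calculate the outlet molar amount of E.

45.1 kmol/h

Conversion of B: B consumed = 1ξ₁ = 0.492 × 125 → ξ₁ = 61.5 kmol/h.
G balance: n_G = 0 + 1ξ₁ − 2ξ₂ = 16.4 → ξ₂ = (1·61.5 − 16.4)/2 = 22.55 kmol/h.
Outlet amounts (n = n₀ + Σ ν·ξ):
  B: 125 − 1(61.5) = 63.5
  G: 0 + 1(61.5) − 2(22.55) = 16.4
  E: 0 + 2(22.55) = 45.1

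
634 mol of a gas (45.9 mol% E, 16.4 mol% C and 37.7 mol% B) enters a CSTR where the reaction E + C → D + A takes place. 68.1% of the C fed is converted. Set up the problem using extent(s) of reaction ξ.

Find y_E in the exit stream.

C reacted = 0.681 × 104 = 70.81 mol; ν_C = −1, so ξ = 70.81/1 = 70.81 mol.
Outlet amounts (n = n₀ + ν ξ):
  E: 291 − 1(70.81) = 220.2
  C: 104 − 1(70.81) = 33.17
  D: 0 + 1(70.81) = 70.81
  A: 0 + 1(70.81) = 70.81
  B: 239 (inert)
Total out = 634 mol; y_E = 220.2 / 634 = 0.3473.

0.347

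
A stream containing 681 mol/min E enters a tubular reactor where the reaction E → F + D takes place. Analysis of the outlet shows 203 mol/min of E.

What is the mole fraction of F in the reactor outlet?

0.412

For E: n = n₀ − 1ξ → 203 = 681 − 1ξ, giving ξ = 478 mol/min.
Outlet amounts (n = n₀ + ν ξ):
  E: 681 − 1(478) = 203
  F: 0 + 1(478) = 478
  D: 0 + 1(478) = 478
Total out = 1159 mol/min; y_F = 478 / 1159 = 0.4124.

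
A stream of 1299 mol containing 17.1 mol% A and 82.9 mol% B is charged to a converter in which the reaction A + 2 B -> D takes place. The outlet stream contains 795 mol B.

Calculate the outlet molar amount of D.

For B: n = n₀ − 2ξ → 795 = 1077 − 2ξ, giving ξ = 140.9 mol.
Outlet amounts (n = n₀ + ν ξ):
  A: 222.1 − 1(140.9) = 81.19
  B: 1077 − 2(140.9) = 795
  D: 0 + 1(140.9) = 140.9

141 mol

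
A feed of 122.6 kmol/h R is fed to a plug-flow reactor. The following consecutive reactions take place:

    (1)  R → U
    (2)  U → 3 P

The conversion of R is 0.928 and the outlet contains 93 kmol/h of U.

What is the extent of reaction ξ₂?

Conversion of R: R consumed = 1ξ₁ = 0.928 × 122.6 → ξ₁ = 113.8 kmol/h.
U balance: n_U = 0 + 1ξ₁ − 1ξ₂ = 93 → ξ₂ = (1·113.8 − 93)/1 = 20.77 kmol/h.
Outlet amounts (n = n₀ + Σ ν·ξ):
  R: 122.6 − 1(113.8) = 8.827
  U: 0 + 1(113.8) − 1(20.77) = 93
  P: 0 + 3(20.77) = 62.32

ξ₂ = 20.8 kmol/h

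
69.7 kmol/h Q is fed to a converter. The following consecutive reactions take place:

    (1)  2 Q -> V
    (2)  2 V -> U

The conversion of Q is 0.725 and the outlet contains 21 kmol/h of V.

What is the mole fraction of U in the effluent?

Conversion of Q: Q consumed = 2ξ₁ = 0.725 × 69.7 → ξ₁ = 25.27 kmol/h.
V balance: n_V = 0 + 1ξ₁ − 2ξ₂ = 21 → ξ₂ = (1·25.27 − 21)/2 = 2.133 kmol/h.
Outlet amounts (n = n₀ + Σ ν·ξ):
  Q: 69.7 − 2(25.27) = 19.17
  V: 0 + 1(25.27) − 2(2.133) = 21
  U: 0 + 1(2.133) = 2.133
Total out = 42.3 kmol/h; y_U = 2.133 / 42.3 = 0.05043.

0.0504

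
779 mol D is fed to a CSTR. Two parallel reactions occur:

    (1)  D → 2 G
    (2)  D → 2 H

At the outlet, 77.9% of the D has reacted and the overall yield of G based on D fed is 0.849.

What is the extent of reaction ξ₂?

Yield of G: 2ξ₁ / 779 = 0.849 → ξ₁ = 330.7 mol.
Conversion of D: 1ξ₁ + 1ξ₂ = 0.779 × 779 = 606.8 → ξ₂ = 276.2 mol.
Outlet amounts (n = n₀ + Σ ν·ξ):
  D: 779 − 1(330.7) − 1(276.2) = 172.2
  G: 0 + 2(330.7) = 661.4
  H: 0 + 2(276.2) = 552.3

ξ₂ = 276 mol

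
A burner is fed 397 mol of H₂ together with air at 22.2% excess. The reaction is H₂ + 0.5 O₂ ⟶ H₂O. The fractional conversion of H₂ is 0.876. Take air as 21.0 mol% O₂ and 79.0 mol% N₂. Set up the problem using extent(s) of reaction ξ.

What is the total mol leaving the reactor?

1380 mol

Stoichiometric O₂ = 0.5 × 397 = 198.5 mol; O₂ fed = 198.5 × 1.222 = 242.6 mol.
N₂ fed = 242.6 × 79/21 = 912.5 mol.
Fuel reacted = 0.876 × 397 → ξ = 347.8 mol.
Outlet (n = n₀ + ν ξ):
  H₂: 397 − 1(347.8) = 49.23
  O₂: 242.6 − 0.5(347.8) = 68.68
  N₂: 912.5 (inert)
  H₂O: 0 + 1(347.8) = 347.8
Total out = 49.23 + 68.68 + 912.5 + 347.8 = 1378 mol.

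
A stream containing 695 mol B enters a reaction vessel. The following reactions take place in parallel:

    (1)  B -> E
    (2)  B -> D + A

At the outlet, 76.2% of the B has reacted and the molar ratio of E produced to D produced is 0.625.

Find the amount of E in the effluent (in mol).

204 mol

Conversion of B: B consumed = 0.762 × 695 = 529.6 mol = 1ξ₁ + 1ξ₂.
Selectivity: 1ξ₁ / (1ξ₂) = 0.625 → ξ₁ = 0.625 ξ₂.
Substitute: (1·0.625 + 1) ξ₂ = 529.6 → ξ₂ = 325.9 mol, ξ₁ = 203.7 mol.
Outlet amounts (n = n₀ + Σ ν·ξ):
  B: 695 − 1(203.7) − 1(325.9) = 165.4
  E: 0 + 1(203.7) = 203.7
  D: 0 + 1(325.9) = 325.9
  A: 0 + 1(325.9) = 325.9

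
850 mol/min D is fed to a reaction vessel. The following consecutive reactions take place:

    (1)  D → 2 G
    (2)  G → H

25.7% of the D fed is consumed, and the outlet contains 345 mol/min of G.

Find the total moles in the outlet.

1070 mol/min

Conversion of D: D consumed = 1ξ₁ = 0.257 × 850 → ξ₁ = 218.5 mol/min.
G balance: n_G = 0 + 2ξ₁ − 1ξ₂ = 345 → ξ₂ = (2·218.5 − 345)/1 = 91.9 mol/min.
Outlet amounts (n = n₀ + Σ ν·ξ):
  D: 850 − 1(218.5) = 631.5
  G: 0 + 2(218.5) − 1(91.9) = 345
  H: 0 + 1(91.9) = 91.9
Total out = 631.5 + 345 + 91.9 = 1068 mol/min.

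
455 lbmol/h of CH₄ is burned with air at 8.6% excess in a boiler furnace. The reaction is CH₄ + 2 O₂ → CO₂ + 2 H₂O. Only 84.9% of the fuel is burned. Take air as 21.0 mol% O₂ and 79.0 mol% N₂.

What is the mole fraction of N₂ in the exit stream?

Stoichiometric O₂ = 2 × 455 = 910 lbmol/h; O₂ fed = 910 × 1.086 = 988.3 lbmol/h.
N₂ fed = 988.3 × 79/21 = 3718 lbmol/h.
Fuel reacted = 0.849 × 455 → ξ = 386.3 lbmol/h.
Outlet (n = n₀ + ν ξ):
  CH₄: 455 − 1(386.3) = 68.7
  O₂: 988.3 − 2(386.3) = 215.7
  N₂: 3718 (inert)
  CO₂: 0 + 1(386.3) = 386.3
  H₂O: 0 + 2(386.3) = 772.6
Total out = 5161 lbmol/h; y_N₂ = 3718 / 5161 = 0.7204.

0.72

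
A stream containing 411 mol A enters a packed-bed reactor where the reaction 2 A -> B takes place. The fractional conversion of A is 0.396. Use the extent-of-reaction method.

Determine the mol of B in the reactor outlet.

A reacted = 0.396 × 411 = 162.8 mol; ν_A = −2, so ξ = 162.8/2 = 81.38 mol.
Outlet amounts (n = n₀ + ν ξ):
  A: 411 − 2(81.38) = 248.2
  B: 0 + 1(81.38) = 81.38

81.4 mol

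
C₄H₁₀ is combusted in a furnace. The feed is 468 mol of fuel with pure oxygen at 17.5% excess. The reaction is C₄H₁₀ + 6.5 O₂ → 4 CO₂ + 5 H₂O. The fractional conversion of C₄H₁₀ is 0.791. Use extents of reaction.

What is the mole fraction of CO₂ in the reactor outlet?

0.322

Stoichiometric O₂ = 6.5 × 468 = 3042 mol; O₂ fed = 3042 × 1.175 = 3574 mol.
Fuel reacted = 0.791 × 468 → ξ = 370.2 mol.
Outlet (n = n₀ + ν ξ):
  C₄H₁₀: 468 − 1(370.2) = 97.81
  O₂: 3574 − 6.5(370.2) = 1168
  CO₂: 0 + 4(370.2) = 1481
  H₂O: 0 + 5(370.2) = 1851
Total out = 4598 mol; y_CO₂ = 1481 / 4598 = 0.3221.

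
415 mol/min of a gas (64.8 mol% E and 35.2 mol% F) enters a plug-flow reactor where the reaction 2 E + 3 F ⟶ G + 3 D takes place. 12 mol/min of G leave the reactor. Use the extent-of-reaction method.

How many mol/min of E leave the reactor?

245 mol/min

For G: n = n₀ + 1ξ → 12 = 0 + 1ξ, giving ξ = 12 mol/min.
Outlet amounts (n = n₀ + ν ξ):
  E: 268.9 − 2(12) = 244.9
  F: 146.1 − 3(12) = 110.1
  G: 0 + 1(12) = 12
  D: 0 + 3(12) = 36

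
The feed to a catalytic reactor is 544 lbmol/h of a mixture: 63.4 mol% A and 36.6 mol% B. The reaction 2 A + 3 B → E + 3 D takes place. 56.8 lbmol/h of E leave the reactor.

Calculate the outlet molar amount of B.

For E: n = n₀ + 1ξ → 56.8 = 0 + 1ξ, giving ξ = 56.8 lbmol/h.
Outlet amounts (n = n₀ + ν ξ):
  A: 344.9 − 2(56.8) = 231.3
  B: 199.1 − 3(56.8) = 28.7
  E: 0 + 1(56.8) = 56.8
  D: 0 + 3(56.8) = 170.4

28.7 lbmol/h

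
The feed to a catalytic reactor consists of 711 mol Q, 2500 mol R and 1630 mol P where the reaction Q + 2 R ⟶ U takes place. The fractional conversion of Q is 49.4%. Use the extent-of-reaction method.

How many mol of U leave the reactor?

351 mol

Q reacted = 0.494 × 711 = 351.2 mol; ν_Q = −1, so ξ = 351.2/1 = 351.2 mol.
Outlet amounts (n = n₀ + ν ξ):
  Q: 711 − 1(351.2) = 359.8
  R: 2500 − 2(351.2) = 1798
  U: 0 + 1(351.2) = 351.2
  P: 1630 (inert)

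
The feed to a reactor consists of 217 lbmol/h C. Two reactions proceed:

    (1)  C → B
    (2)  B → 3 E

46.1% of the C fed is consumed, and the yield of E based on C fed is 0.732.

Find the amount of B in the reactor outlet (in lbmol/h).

47.1 lbmol/h

Conversion of C: C consumed = 1ξ₁ = 0.461 × 217 → ξ₁ = 100 lbmol/h.
Yield of E: 3ξ₂ / 217 = 0.732 → ξ₂ = 52.95 lbmol/h.
Outlet amounts (n = n₀ + Σ ν·ξ):
  C: 217 − 1(100) = 117
  B: 0 + 1(100) − 1(52.95) = 47.09
  E: 0 + 3(52.95) = 158.8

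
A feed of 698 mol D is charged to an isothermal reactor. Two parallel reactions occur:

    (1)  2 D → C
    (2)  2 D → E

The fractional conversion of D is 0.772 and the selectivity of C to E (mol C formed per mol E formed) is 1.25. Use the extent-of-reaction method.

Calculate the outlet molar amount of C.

150 mol

Conversion of D: D consumed = 0.772 × 698 = 538.9 mol = 2ξ₁ + 2ξ₂.
Selectivity: 1ξ₁ / (1ξ₂) = 1.25 → ξ₁ = 1.25 ξ₂.
Substitute: (2·1.25 + 2) ξ₂ = 538.9 → ξ₂ = 119.7 mol, ξ₁ = 149.7 mol.
Outlet amounts (n = n₀ + Σ ν·ξ):
  D: 698 − 2(149.7) − 2(119.7) = 159.1
  C: 0 + 1(149.7) = 149.7
  E: 0 + 1(119.7) = 119.7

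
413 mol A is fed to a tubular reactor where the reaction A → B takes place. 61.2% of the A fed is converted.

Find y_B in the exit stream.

A reacted = 0.612 × 413 = 252.8 mol; ν_A = −1, so ξ = 252.8/1 = 252.8 mol.
Outlet amounts (n = n₀ + ν ξ):
  A: 413 − 1(252.8) = 160.2
  B: 0 + 1(252.8) = 252.8
Total out = 413 mol; y_B = 252.8 / 413 = 0.612.

0.612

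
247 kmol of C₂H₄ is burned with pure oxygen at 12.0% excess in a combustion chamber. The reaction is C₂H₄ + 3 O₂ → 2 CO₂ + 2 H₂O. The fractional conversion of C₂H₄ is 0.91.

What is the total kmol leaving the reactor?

1080 kmol

Stoichiometric O₂ = 3 × 247 = 741 kmol; O₂ fed = 741 × 1.120 = 829.9 kmol.
Fuel reacted = 0.91 × 247 → ξ = 224.8 kmol.
Outlet (n = n₀ + ν ξ):
  C₂H₄: 247 − 1(224.8) = 22.23
  O₂: 829.9 − 3(224.8) = 155.6
  CO₂: 0 + 2(224.8) = 449.5
  H₂O: 0 + 2(224.8) = 449.5
Total out = 22.23 + 155.6 + 449.5 + 449.5 = 1077 kmol.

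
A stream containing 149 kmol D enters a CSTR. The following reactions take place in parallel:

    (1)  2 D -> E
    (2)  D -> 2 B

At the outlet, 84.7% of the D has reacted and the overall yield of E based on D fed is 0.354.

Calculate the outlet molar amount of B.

Yield of E: 1ξ₁ / 149 = 0.354 → ξ₁ = 52.75 kmol.
Conversion of D: 2ξ₁ + 1ξ₂ = 0.847 × 149 = 126.2 → ξ₂ = 20.71 kmol.
Outlet amounts (n = n₀ + Σ ν·ξ):
  D: 149 − 2(52.75) − 1(20.71) = 22.8
  E: 0 + 1(52.75) = 52.75
  B: 0 + 2(20.71) = 41.42

41.4 kmol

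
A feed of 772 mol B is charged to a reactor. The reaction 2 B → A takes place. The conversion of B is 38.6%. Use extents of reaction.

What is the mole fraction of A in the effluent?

B reacted = 0.386 × 772 = 298 mol; ν_B = −2, so ξ = 298/2 = 149 mol.
Outlet amounts (n = n₀ + ν ξ):
  B: 772 − 2(149) = 474
  A: 0 + 1(149) = 149
Total out = 623 mol; y_A = 149 / 623 = 0.2392.

0.239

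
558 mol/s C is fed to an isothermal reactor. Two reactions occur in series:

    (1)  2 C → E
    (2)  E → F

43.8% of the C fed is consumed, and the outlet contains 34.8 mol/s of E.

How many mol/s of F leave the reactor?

87.4 mol/s

Conversion of C: C consumed = 2ξ₁ = 0.438 × 558 → ξ₁ = 122.2 mol/s.
E balance: n_E = 0 + 1ξ₁ − 1ξ₂ = 34.8 → ξ₂ = (1·122.2 − 34.8)/1 = 87.4 mol/s.
Outlet amounts (n = n₀ + Σ ν·ξ):
  C: 558 − 2(122.2) = 313.6
  E: 0 + 1(122.2) − 1(87.4) = 34.8
  F: 0 + 1(87.4) = 87.4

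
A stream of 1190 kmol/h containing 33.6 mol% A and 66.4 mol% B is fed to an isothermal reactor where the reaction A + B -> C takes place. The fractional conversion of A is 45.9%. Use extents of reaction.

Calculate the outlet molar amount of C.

A reacted = 0.459 × 399.8 = 183.5 kmol/h; ν_A = −1, so ξ = 183.5/1 = 183.5 kmol/h.
Outlet amounts (n = n₀ + ν ξ):
  A: 399.8 − 1(183.5) = 216.3
  B: 790.2 − 1(183.5) = 606.6
  C: 0 + 1(183.5) = 183.5

184 kmol/h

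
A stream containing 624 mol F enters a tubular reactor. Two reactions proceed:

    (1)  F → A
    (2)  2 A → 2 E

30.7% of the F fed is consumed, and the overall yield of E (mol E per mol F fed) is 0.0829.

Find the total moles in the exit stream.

624 mol

Conversion of F: F consumed = 1ξ₁ = 0.307 × 624 → ξ₁ = 191.6 mol.
Yield of E: 2ξ₂ / 624 = 0.0829 → ξ₂ = 25.86 mol.
Outlet amounts (n = n₀ + Σ ν·ξ):
  F: 624 − 1(191.6) = 432.4
  A: 0 + 1(191.6) − 2(25.86) = 139.8
  E: 0 + 2(25.86) = 51.73
Total out = 432.4 + 139.8 + 51.73 = 624 mol.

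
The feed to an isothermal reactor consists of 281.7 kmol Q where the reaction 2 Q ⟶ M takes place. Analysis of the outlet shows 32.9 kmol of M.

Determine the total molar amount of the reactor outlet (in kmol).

For M: n = n₀ + 1ξ → 32.9 = 0 + 1ξ, giving ξ = 32.9 kmol.
Outlet amounts (n = n₀ + ν ξ):
  Q: 281.7 − 2(32.9) = 215.9
  M: 0 + 1(32.9) = 32.9
Total out = 215.9 + 32.9 = 248.8 kmol.

249 kmol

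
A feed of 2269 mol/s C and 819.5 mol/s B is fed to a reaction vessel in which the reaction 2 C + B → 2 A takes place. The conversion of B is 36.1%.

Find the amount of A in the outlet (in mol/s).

592 mol/s

B reacted = 0.361 × 819.5 = 295.8 mol/s; ν_B = −1, so ξ = 295.8/1 = 295.8 mol/s.
Outlet amounts (n = n₀ + ν ξ):
  C: 2269 − 2(295.8) = 1677
  B: 819.5 − 1(295.8) = 523.7
  A: 0 + 2(295.8) = 591.7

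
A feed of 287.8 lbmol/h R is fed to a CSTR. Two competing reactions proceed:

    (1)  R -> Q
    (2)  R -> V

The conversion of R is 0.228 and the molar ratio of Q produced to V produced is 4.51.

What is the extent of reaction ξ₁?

ξ₁ = 53.7 lbmol/h

Conversion of R: R consumed = 0.228 × 287.8 = 65.62 lbmol/h = 1ξ₁ + 1ξ₂.
Selectivity: 1ξ₁ / (1ξ₂) = 4.51 → ξ₁ = 4.51 ξ₂.
Substitute: (1·4.51 + 1) ξ₂ = 65.62 → ξ₂ = 11.91 lbmol/h, ξ₁ = 53.71 lbmol/h.
Outlet amounts (n = n₀ + Σ ν·ξ):
  R: 287.8 − 1(53.71) − 1(11.91) = 222.2
  Q: 0 + 1(53.71) = 53.71
  V: 0 + 1(11.91) = 11.91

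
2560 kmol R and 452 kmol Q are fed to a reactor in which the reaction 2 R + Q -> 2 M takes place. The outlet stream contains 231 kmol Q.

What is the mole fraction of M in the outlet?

0.158

For Q: n = n₀ − 1ξ → 231 = 452 − 1ξ, giving ξ = 221 kmol.
Outlet amounts (n = n₀ + ν ξ):
  R: 2560 − 2(221) = 2118
  Q: 452 − 1(221) = 231
  M: 0 + 2(221) = 442
Total out = 2791 kmol; y_M = 442 / 2791 = 0.1584.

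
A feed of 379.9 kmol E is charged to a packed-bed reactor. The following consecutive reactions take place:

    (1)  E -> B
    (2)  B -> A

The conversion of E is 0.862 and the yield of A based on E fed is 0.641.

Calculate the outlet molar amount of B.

84 kmol

Conversion of E: E consumed = 1ξ₁ = 0.862 × 379.9 → ξ₁ = 327.5 kmol.
Yield of A: 1ξ₂ / 379.9 = 0.641 → ξ₂ = 243.5 kmol.
Outlet amounts (n = n₀ + Σ ν·ξ):
  E: 379.9 − 1(327.5) = 52.43
  B: 0 + 1(327.5) − 1(243.5) = 83.96
  A: 0 + 1(243.5) = 243.5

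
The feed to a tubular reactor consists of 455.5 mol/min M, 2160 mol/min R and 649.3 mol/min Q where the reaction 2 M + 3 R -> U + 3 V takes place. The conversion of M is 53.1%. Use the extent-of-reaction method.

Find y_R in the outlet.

M reacted = 0.531 × 455.5 = 241.9 mol/min; ν_M = −2, so ξ = 241.9/2 = 120.9 mol/min.
Outlet amounts (n = n₀ + ν ξ):
  M: 455.5 − 2(120.9) = 213.6
  R: 2160 − 3(120.9) = 1797
  U: 0 + 1(120.9) = 120.9
  V: 0 + 3(120.9) = 362.8
  Q: 649.3 (inert)
Total out = 3144 mol/min; y_R = 1797 / 3144 = 0.5717.

0.572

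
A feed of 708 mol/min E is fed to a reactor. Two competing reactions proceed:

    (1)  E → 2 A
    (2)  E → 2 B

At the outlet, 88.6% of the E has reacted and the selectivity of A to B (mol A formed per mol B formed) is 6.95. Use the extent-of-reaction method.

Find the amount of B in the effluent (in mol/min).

158 mol/min

Conversion of E: E consumed = 0.886 × 708 = 627.3 mol/min = 1ξ₁ + 1ξ₂.
Selectivity: 2ξ₁ / (2ξ₂) = 6.95 → ξ₁ = 6.95 ξ₂.
Substitute: (1·6.95 + 1) ξ₂ = 627.3 → ξ₂ = 78.9 mol/min, ξ₁ = 548.4 mol/min.
Outlet amounts (n = n₀ + Σ ν·ξ):
  E: 708 − 1(548.4) − 1(78.9) = 80.71
  A: 0 + 2(548.4) = 1097
  B: 0 + 2(78.9) = 157.8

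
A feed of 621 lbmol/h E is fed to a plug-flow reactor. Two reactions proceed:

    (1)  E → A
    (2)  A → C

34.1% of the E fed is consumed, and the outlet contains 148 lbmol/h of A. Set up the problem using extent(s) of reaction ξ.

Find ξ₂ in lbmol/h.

Conversion of E: E consumed = 1ξ₁ = 0.341 × 621 → ξ₁ = 211.8 lbmol/h.
A balance: n_A = 0 + 1ξ₁ − 1ξ₂ = 148 → ξ₂ = (1·211.8 − 148)/1 = 63.76 lbmol/h.
Outlet amounts (n = n₀ + Σ ν·ξ):
  E: 621 − 1(211.8) = 409.2
  A: 0 + 1(211.8) − 1(63.76) = 148
  C: 0 + 1(63.76) = 63.76

ξ₂ = 63.8 lbmol/h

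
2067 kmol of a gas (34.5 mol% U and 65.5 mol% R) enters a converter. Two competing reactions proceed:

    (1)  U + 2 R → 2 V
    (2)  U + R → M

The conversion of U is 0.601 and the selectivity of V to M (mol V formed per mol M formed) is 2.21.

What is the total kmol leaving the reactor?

1640 kmol

Conversion of U: U consumed = 0.601 × 713.1 = 428.6 kmol = 1ξ₁ + 1ξ₂.
Selectivity: 2ξ₁ / (1ξ₂) = 2.21 → ξ₁ = 1.105 ξ₂.
Substitute: (1·1.105 + 1) ξ₂ = 428.6 → ξ₂ = 203.6 kmol, ξ₁ = 225 kmol.
Outlet amounts (n = n₀ + Σ ν·ξ):
  U: 713.1 − 1(225) − 1(203.6) = 284.5
  R: 1354 − 2(225) − 1(203.6) = 700.3
  V: 0 + 2(225) = 450
  M: 0 + 1(203.6) = 203.6
Total out = 284.5 + 700.3 + 450 + 203.6 = 1638 kmol.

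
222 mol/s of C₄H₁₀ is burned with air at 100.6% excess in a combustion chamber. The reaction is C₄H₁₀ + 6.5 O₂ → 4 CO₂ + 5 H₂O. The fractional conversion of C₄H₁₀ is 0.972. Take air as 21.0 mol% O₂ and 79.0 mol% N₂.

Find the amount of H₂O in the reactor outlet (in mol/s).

Stoichiometric O₂ = 6.5 × 222 = 1443 mol/s; O₂ fed = 1443 × 2.006 = 2895 mol/s.
N₂ fed = 2895 × 79/21 = 10890 mol/s.
Fuel reacted = 0.972 × 222 → ξ = 215.8 mol/s.
Outlet (n = n₀ + ν ξ):
  C₄H₁₀: 222 − 1(215.8) = 6.216
  O₂: 2895 − 6.5(215.8) = 1492
  N₂: 10890 (inert)
  CO₂: 0 + 4(215.8) = 863.1
  H₂O: 0 + 5(215.8) = 1079

1080 mol/s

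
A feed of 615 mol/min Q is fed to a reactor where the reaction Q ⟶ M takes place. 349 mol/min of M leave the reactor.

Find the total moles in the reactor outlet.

615 mol/min

For M: n = n₀ + 1ξ → 349 = 0 + 1ξ, giving ξ = 349 mol/min.
Outlet amounts (n = n₀ + ν ξ):
  Q: 615 − 1(349) = 266
  M: 0 + 1(349) = 349
Total out = 266 + 349 = 615 mol/min.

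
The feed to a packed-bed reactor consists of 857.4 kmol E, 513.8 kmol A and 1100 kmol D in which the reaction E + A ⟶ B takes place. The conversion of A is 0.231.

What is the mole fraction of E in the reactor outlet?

A reacted = 0.231 × 513.8 = 118.7 kmol; ν_A = −1, so ξ = 118.7/1 = 118.7 kmol.
Outlet amounts (n = n₀ + ν ξ):
  E: 857.4 − 1(118.7) = 738.7
  A: 513.8 − 1(118.7) = 395.1
  B: 0 + 1(118.7) = 118.7
  D: 1100 (inert)
Total out = 2353 kmol; y_E = 738.7 / 2353 = 0.314.

0.314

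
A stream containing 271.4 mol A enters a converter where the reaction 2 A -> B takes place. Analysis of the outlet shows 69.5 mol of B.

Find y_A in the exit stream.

0.656

For B: n = n₀ + 1ξ → 69.5 = 0 + 1ξ, giving ξ = 69.5 mol.
Outlet amounts (n = n₀ + ν ξ):
  A: 271.4 − 2(69.5) = 132.4
  B: 0 + 1(69.5) = 69.5
Total out = 201.9 mol; y_A = 132.4 / 201.9 = 0.6558.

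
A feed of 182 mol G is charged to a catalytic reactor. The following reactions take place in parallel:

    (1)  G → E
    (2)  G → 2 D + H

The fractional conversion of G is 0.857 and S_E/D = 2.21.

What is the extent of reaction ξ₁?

ξ₁ = 127 mol

Conversion of G: G consumed = 0.857 × 182 = 156 mol = 1ξ₁ + 1ξ₂.
Selectivity: 1ξ₁ / (2ξ₂) = 2.21 → ξ₁ = 4.42 ξ₂.
Substitute: (1·4.42 + 1) ξ₂ = 156 → ξ₂ = 28.78 mol, ξ₁ = 127.2 mol.
Outlet amounts (n = n₀ + Σ ν·ξ):
  G: 182 − 1(127.2) − 1(28.78) = 26.03
  E: 0 + 1(127.2) = 127.2
  D: 0 + 2(28.78) = 57.55
  H: 0 + 1(28.78) = 28.78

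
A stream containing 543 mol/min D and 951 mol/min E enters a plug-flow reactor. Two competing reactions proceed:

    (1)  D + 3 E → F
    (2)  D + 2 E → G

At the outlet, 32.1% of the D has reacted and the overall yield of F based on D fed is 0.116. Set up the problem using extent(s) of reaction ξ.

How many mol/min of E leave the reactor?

Yield of F: 1ξ₁ / 543 = 0.116 → ξ₁ = 62.99 mol/min.
Conversion of D: 1ξ₁ + 1ξ₂ = 0.321 × 543 = 174.3 → ξ₂ = 111.3 mol/min.
Outlet amounts (n = n₀ + Σ ν·ξ):
  D: 543 − 1(62.99) − 1(111.3) = 368.7
  E: 951 − 3(62.99) − 2(111.3) = 539.4
  F: 0 + 1(62.99) = 62.99
  G: 0 + 1(111.3) = 111.3

539 mol/min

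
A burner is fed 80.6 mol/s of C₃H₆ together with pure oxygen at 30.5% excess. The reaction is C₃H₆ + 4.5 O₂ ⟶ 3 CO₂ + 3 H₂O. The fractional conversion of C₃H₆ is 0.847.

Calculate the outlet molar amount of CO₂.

205 mol/s

Stoichiometric O₂ = 4.5 × 80.6 = 362.7 mol/s; O₂ fed = 362.7 × 1.305 = 473.3 mol/s.
Fuel reacted = 0.847 × 80.6 → ξ = 68.27 mol/s.
Outlet (n = n₀ + ν ξ):
  C₃H₆: 80.6 − 1(68.27) = 12.33
  O₂: 473.3 − 4.5(68.27) = 166.1
  CO₂: 0 + 3(68.27) = 204.8
  H₂O: 0 + 3(68.27) = 204.8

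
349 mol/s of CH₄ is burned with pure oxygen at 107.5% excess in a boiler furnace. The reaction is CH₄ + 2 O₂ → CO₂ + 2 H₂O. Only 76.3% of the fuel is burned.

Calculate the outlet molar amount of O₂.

916 mol/s

Stoichiometric O₂ = 2 × 349 = 698 mol/s; O₂ fed = 698 × 2.075 = 1448 mol/s.
Fuel reacted = 0.763 × 349 → ξ = 266.3 mol/s.
Outlet (n = n₀ + ν ξ):
  CH₄: 349 − 1(266.3) = 82.71
  O₂: 1448 − 2(266.3) = 915.8
  CO₂: 0 + 1(266.3) = 266.3
  H₂O: 0 + 2(266.3) = 532.6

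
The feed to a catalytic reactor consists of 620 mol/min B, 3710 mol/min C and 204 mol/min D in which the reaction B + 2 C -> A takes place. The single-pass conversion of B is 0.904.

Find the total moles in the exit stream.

B reacted = 0.904 × 620 = 560.5 mol/min; ν_B = −1, so ξ = 560.5/1 = 560.5 mol/min.
Outlet amounts (n = n₀ + ν ξ):
  B: 620 − 1(560.5) = 59.52
  C: 3710 − 2(560.5) = 2589
  A: 0 + 1(560.5) = 560.5
  D: 204 (inert)
Total out = 59.52 + 2589 + 560.5 + 204 = 3413 mol/min.

3410 mol/min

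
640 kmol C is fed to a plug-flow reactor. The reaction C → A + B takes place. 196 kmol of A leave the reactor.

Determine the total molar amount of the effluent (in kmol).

836 kmol

For A: n = n₀ + 1ξ → 196 = 0 + 1ξ, giving ξ = 196 kmol.
Outlet amounts (n = n₀ + ν ξ):
  C: 640 − 1(196) = 444
  A: 0 + 1(196) = 196
  B: 0 + 1(196) = 196
Total out = 444 + 196 + 196 = 836 kmol.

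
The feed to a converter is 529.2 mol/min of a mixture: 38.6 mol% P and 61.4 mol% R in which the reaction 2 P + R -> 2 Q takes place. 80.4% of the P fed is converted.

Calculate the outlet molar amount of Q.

P reacted = 0.804 × 204.3 = 164.2 mol/min; ν_P = −2, so ξ = 164.2/2 = 82.12 mol/min.
Outlet amounts (n = n₀ + ν ξ):
  P: 204.3 − 2(82.12) = 40.04
  R: 324.9 − 1(82.12) = 242.8
  Q: 0 + 2(82.12) = 164.2

164 mol/min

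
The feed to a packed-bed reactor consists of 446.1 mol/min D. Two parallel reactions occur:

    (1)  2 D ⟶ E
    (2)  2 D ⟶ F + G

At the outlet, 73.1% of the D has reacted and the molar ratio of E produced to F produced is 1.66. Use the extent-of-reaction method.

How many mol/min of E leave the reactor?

102 mol/min

Conversion of D: D consumed = 0.731 × 446.1 = 326.1 mol/min = 2ξ₁ + 2ξ₂.
Selectivity: 1ξ₁ / (1ξ₂) = 1.66 → ξ₁ = 1.66 ξ₂.
Substitute: (2·1.66 + 2) ξ₂ = 326.1 → ξ₂ = 61.3 mol/min, ξ₁ = 101.8 mol/min.
Outlet amounts (n = n₀ + Σ ν·ξ):
  D: 446.1 − 2(101.8) − 2(61.3) = 120
  E: 0 + 1(101.8) = 101.8
  F: 0 + 1(61.3) = 61.3
  G: 0 + 1(61.3) = 61.3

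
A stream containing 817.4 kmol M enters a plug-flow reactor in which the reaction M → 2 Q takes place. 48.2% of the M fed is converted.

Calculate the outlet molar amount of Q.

M reacted = 0.482 × 817.4 = 394 kmol; ν_M = −1, so ξ = 394/1 = 394 kmol.
Outlet amounts (n = n₀ + ν ξ):
  M: 817.4 − 1(394) = 423.4
  Q: 0 + 2(394) = 788

788 kmol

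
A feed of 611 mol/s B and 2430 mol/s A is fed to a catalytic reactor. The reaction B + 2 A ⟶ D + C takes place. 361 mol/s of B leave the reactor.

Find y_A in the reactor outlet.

0.692

For B: n = n₀ − 1ξ → 361 = 611 − 1ξ, giving ξ = 250 mol/s.
Outlet amounts (n = n₀ + ν ξ):
  B: 611 − 1(250) = 361
  A: 2430 − 2(250) = 1930
  D: 0 + 1(250) = 250
  C: 0 + 1(250) = 250
Total out = 2791 mol/s; y_A = 1930 / 2791 = 0.6915.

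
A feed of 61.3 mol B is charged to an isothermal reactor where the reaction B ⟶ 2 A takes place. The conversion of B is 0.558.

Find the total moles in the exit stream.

B reacted = 0.558 × 61.3 = 34.21 mol; ν_B = −1, so ξ = 34.21/1 = 34.21 mol.
Outlet amounts (n = n₀ + ν ξ):
  B: 61.3 − 1(34.21) = 27.09
  A: 0 + 2(34.21) = 68.41
Total out = 27.09 + 68.41 = 95.51 mol.

95.5 mol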